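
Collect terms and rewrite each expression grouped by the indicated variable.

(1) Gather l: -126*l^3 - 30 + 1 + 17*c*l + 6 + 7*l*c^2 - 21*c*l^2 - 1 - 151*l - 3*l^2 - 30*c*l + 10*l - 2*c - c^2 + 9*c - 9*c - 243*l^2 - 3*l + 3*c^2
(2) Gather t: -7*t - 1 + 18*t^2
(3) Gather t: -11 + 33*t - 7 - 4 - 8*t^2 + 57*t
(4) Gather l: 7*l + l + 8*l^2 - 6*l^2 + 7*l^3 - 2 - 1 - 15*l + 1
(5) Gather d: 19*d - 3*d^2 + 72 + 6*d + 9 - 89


(1) = 2*c^2 - 2*c - 126*l^3 + l^2*(-21*c - 246) + l*(7*c^2 - 13*c - 144) - 24
(2) = 18*t^2 - 7*t - 1
(3) = -8*t^2 + 90*t - 22
(4) = 7*l^3 + 2*l^2 - 7*l - 2
(5) = -3*d^2 + 25*d - 8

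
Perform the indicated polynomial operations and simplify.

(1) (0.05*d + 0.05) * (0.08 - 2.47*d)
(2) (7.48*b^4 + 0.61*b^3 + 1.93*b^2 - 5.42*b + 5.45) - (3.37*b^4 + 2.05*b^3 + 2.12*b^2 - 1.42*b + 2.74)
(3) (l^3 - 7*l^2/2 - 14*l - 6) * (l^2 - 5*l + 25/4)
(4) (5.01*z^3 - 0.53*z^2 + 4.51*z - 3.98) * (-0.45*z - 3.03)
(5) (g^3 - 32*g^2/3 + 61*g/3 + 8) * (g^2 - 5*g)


(1) = -0.1235*d^2 - 0.1195*d + 0.004
(2) = 4.11*b^4 - 1.44*b^3 - 0.19*b^2 - 4.0*b + 2.71
(3) = l^5 - 17*l^4/2 + 39*l^3/4 + 337*l^2/8 - 115*l/2 - 75/2
(4) = -2.2545*z^4 - 14.9418*z^3 - 0.4236*z^2 - 11.8743*z + 12.0594
(5) = g^5 - 47*g^4/3 + 221*g^3/3 - 281*g^2/3 - 40*g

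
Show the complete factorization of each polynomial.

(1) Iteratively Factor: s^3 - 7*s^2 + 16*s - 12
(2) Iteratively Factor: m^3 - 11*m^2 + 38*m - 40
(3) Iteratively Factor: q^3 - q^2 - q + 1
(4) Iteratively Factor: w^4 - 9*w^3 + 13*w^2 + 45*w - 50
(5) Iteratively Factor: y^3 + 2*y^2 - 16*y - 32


(1) = (s - 2)*(s^2 - 5*s + 6) = (s - 2)^2*(s - 3)
(2) = (m - 5)*(m^2 - 6*m + 8) = (m - 5)*(m - 2)*(m - 4)
(3) = (q - 1)*(q^2 - 1) = (q - 1)*(q + 1)*(q - 1)
(4) = (w - 5)*(w^3 - 4*w^2 - 7*w + 10) = (w - 5)*(w - 1)*(w^2 - 3*w - 10) = (w - 5)^2*(w - 1)*(w + 2)
(5) = (y + 2)*(y^2 - 16) = (y + 2)*(y + 4)*(y - 4)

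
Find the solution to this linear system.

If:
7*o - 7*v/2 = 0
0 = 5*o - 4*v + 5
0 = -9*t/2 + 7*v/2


Then:
o = 5/3
t = 70/27
v = 10/3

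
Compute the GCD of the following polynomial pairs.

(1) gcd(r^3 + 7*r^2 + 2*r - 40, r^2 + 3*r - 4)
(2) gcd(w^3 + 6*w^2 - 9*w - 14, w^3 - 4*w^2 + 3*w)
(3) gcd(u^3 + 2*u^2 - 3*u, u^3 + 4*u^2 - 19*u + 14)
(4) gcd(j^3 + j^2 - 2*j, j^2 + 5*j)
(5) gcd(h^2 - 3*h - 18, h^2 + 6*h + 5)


(1) = r + 4
(2) = 1
(3) = gcd(u*(u - 1)*(u + 3), (u - 2)*(u - 1)*(u + 7)) = u - 1
(4) = gcd(j*(j - 1)*(j + 2), j*(j + 5)) = j
(5) = 1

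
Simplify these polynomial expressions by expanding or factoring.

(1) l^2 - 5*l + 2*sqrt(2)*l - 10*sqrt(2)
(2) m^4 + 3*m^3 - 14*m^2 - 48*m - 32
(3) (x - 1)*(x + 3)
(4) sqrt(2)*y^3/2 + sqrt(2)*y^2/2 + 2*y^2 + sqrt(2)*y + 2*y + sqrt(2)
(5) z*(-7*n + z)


(1) = (l - 5)*(l + 2*sqrt(2))
(2) = (m - 4)*(m + 1)*(m + 2)*(m + 4)
(3) = x^2 + 2*x - 3
(4) = (y + sqrt(2))^2*(sqrt(2)*y/2 + sqrt(2)/2)
(5) = -7*n*z + z^2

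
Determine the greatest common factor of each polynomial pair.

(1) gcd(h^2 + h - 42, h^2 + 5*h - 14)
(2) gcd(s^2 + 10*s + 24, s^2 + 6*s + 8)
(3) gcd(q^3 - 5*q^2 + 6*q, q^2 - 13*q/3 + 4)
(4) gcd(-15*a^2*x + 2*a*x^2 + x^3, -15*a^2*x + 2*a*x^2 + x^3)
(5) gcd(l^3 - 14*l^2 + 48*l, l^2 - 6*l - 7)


(1) = h + 7
(2) = s + 4
(3) = q - 3
(4) = -15*a^2*x + 2*a*x^2 + x^3
(5) = 1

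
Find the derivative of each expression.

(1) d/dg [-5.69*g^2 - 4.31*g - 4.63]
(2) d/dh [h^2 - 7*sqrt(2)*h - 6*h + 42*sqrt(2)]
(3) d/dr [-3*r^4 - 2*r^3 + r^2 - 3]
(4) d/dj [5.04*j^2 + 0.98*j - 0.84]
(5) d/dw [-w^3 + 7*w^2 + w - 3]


(1) = -11.38*g - 4.31
(2) = 2*h - 7*sqrt(2) - 6
(3) = 2*r*(-6*r^2 - 3*r + 1)
(4) = 10.08*j + 0.98
(5) = -3*w^2 + 14*w + 1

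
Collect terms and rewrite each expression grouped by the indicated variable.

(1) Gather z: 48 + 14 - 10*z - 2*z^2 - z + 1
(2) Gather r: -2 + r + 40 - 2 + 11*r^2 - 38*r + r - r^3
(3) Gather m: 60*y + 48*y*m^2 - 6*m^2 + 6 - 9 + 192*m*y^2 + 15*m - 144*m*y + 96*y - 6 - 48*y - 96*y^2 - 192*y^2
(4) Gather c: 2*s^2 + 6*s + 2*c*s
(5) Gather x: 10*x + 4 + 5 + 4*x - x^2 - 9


(1) = -2*z^2 - 11*z + 63
(2) = -r^3 + 11*r^2 - 36*r + 36
(3) = m^2*(48*y - 6) + m*(192*y^2 - 144*y + 15) - 288*y^2 + 108*y - 9
(4) = 2*c*s + 2*s^2 + 6*s
(5) = -x^2 + 14*x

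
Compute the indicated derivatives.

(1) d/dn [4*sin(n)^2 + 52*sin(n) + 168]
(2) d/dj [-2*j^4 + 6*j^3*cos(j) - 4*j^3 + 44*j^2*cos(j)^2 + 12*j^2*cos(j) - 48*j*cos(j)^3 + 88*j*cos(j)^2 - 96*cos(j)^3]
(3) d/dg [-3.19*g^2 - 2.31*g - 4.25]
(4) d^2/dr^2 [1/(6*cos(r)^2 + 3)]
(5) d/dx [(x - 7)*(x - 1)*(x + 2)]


(1) = 4*(2*sin(n) + 13)*cos(n)
(2) = -6*j^3*sin(j) - 8*j^3 - 12*j^2*sin(j) - 44*j^2*sin(2*j) + 18*j^2*cos(j) - 12*j^2 + 144*j*sin(j)*cos(j)^2 - 88*j*sin(2*j) + 88*j*cos(j)^2 + 24*j*cos(j) + 288*sin(j)*cos(j)^2 - 48*cos(j)^3 + 88*cos(j)^2
(3) = -6.38*g - 2.31
(4) = 4*(3 - 4*sin(r)^4)/(3*(cos(2*r) + 2)^3)
(5) = 3*x^2 - 12*x - 9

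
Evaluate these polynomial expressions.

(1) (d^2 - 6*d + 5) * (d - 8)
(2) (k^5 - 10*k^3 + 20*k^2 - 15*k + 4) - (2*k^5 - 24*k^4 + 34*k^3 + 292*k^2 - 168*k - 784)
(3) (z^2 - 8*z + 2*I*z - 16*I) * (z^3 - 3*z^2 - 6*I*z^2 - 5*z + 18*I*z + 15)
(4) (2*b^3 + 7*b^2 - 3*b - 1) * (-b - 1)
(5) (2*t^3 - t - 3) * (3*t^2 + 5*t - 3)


(1) = d^3 - 14*d^2 + 53*d - 40
(2) = -k^5 + 24*k^4 - 44*k^3 - 272*k^2 + 153*k + 788
(3) = z^5 - 11*z^4 - 4*I*z^4 + 31*z^3 + 44*I*z^3 - 77*z^2 - 106*I*z^2 + 168*z + 110*I*z - 240*I
(4) = -2*b^4 - 9*b^3 - 4*b^2 + 4*b + 1
(5) = 6*t^5 + 10*t^4 - 9*t^3 - 14*t^2 - 12*t + 9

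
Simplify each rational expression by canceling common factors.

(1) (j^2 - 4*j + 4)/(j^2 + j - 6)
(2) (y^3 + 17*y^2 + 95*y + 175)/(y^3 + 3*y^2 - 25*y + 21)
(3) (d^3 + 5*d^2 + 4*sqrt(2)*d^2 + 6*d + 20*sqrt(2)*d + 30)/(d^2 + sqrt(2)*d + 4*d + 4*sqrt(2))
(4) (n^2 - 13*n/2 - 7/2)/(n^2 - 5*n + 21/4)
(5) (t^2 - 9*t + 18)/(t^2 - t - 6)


(1) = (j - 2)/(j + 3)
(2) = (y^2 + 10*y + 25)/(y^2 - 4*y + 3)
(3) = (d^2 + d*(3*sqrt(2) + 5) + 15*sqrt(2))/(d + 4)
(4) = (4*n^2 - 26*n - 14)/(4*n^2 - 20*n + 21)
(5) = (t - 6)/(t + 2)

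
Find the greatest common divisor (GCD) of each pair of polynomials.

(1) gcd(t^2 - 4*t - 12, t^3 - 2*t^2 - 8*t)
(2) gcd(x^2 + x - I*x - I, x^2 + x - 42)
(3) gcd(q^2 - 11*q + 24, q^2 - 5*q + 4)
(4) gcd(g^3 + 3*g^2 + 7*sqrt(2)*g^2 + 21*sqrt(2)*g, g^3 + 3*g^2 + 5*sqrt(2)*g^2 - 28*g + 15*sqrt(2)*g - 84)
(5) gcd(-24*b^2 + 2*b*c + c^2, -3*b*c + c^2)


(1) = gcd((t - 6)*(t + 2), t*(t - 4)*(t + 2)) = t + 2
(2) = gcd((x + 1)*(x - I), (x - 6)*(x + 7)) = 1
(3) = 1
(4) = gcd(g*(g + 3)*(g + 7*sqrt(2)), (g + 3)*(g - 2*sqrt(2))*(g + 7*sqrt(2))) = g^2 + g*(3 + 7*sqrt(2)) + 21*sqrt(2)
(5) = 1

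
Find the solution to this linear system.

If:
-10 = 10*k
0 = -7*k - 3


Then:
No Solution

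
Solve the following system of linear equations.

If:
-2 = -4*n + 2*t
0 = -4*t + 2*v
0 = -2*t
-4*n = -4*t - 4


Then:
No Solution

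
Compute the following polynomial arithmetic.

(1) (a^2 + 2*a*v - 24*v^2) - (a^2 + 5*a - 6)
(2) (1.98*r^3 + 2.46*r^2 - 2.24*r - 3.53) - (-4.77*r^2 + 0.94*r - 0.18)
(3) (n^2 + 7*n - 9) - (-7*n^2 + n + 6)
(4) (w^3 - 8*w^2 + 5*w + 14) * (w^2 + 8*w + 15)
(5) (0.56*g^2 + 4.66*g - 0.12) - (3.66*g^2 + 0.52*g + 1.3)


(1) = 2*a*v - 5*a - 24*v^2 + 6
(2) = 1.98*r^3 + 7.23*r^2 - 3.18*r - 3.35
(3) = 8*n^2 + 6*n - 15
(4) = w^5 - 44*w^3 - 66*w^2 + 187*w + 210
(5) = -3.1*g^2 + 4.14*g - 1.42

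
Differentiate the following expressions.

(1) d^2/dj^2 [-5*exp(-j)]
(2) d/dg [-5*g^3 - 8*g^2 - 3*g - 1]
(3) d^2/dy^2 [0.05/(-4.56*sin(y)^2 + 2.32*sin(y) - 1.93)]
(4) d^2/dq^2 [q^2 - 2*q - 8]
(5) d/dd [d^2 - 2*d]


(1) = -5*exp(-j)
(2) = -15*g^2 - 16*g - 3
(3) = (4.15872*sin(y)^4 - 1.58688*sin(y)^3 - 7.72912*sin(y)^2 + 3.39764*sin(y) + 0.34184)/(4.56*sin(y)^2 - 2.32*sin(y) + 1.93)^3
(4) = 2
(5) = 2*d - 2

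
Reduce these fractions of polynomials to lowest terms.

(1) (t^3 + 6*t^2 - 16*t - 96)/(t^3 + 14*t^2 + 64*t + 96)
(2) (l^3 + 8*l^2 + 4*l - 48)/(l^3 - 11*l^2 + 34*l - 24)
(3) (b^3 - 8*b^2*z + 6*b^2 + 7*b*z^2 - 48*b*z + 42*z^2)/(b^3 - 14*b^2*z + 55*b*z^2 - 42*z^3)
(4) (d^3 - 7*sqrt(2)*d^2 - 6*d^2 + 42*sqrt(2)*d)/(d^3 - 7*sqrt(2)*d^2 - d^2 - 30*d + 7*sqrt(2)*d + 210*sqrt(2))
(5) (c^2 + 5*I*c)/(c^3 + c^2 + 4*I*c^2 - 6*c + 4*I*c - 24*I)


(1) = (t - 4)/(t + 4)
(2) = (l^3 + 8*l^2 + 4*l - 48)/(l^3 - 11*l^2 + 34*l - 24)
(3) = (-b - 6)/(-b + 6*z)
(4) = d/(d + 5)
(5) = (c^2 + 5*I*c)/(c^3 + c^2*(1 + 4*I) + c*(-6 + 4*I) - 24*I)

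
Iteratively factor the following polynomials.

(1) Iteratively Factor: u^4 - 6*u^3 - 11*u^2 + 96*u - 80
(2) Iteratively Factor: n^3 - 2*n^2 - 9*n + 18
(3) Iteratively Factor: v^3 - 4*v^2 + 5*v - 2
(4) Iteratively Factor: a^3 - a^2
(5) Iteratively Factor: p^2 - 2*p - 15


(1) = (u + 4)*(u^3 - 10*u^2 + 29*u - 20) = (u - 4)*(u + 4)*(u^2 - 6*u + 5) = (u - 4)*(u - 1)*(u + 4)*(u - 5)
(2) = (n - 3)*(n^2 + n - 6) = (n - 3)*(n + 3)*(n - 2)
(3) = (v - 1)*(v^2 - 3*v + 2) = (v - 1)^2*(v - 2)
(4) = (a)*(a^2 - a) = a*(a - 1)*(a)
(5) = (p - 5)*(p + 3)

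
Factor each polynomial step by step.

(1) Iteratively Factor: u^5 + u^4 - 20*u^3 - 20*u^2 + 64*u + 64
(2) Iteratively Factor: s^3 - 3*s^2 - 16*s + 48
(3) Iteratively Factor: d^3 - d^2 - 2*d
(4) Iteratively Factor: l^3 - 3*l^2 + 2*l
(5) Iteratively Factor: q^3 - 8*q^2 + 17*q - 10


(1) = (u + 1)*(u^4 - 20*u^2 + 64) = (u + 1)*(u + 2)*(u^3 - 2*u^2 - 16*u + 32) = (u + 1)*(u + 2)*(u + 4)*(u^2 - 6*u + 8) = (u - 2)*(u + 1)*(u + 2)*(u + 4)*(u - 4)
(2) = (s - 3)*(s^2 - 16) = (s - 4)*(s - 3)*(s + 4)
(3) = (d + 1)*(d^2 - 2*d) = d*(d + 1)*(d - 2)
(4) = (l - 2)*(l^2 - l) = l*(l - 2)*(l - 1)
(5) = (q - 5)*(q^2 - 3*q + 2) = (q - 5)*(q - 1)*(q - 2)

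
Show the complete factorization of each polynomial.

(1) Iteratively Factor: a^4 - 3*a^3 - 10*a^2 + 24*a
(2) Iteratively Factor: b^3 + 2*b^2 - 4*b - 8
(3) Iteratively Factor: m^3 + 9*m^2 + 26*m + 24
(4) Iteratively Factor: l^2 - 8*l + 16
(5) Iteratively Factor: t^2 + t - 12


(1) = (a - 4)*(a^3 + a^2 - 6*a) = (a - 4)*(a + 3)*(a^2 - 2*a) = (a - 4)*(a - 2)*(a + 3)*(a)
(2) = (b + 2)*(b^2 - 4) = (b + 2)^2*(b - 2)
(3) = (m + 4)*(m^2 + 5*m + 6) = (m + 2)*(m + 4)*(m + 3)
(4) = (l - 4)*(l - 4)
(5) = (t - 3)*(t + 4)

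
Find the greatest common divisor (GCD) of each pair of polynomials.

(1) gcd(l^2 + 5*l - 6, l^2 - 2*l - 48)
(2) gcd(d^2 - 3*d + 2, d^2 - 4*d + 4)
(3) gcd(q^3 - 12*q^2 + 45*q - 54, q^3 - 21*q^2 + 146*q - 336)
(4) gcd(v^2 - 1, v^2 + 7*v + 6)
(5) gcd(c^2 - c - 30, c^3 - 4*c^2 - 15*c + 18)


(1) = l + 6
(2) = d - 2
(3) = q - 6
(4) = gcd((v - 1)*(v + 1), (v + 1)*(v + 6)) = v + 1
(5) = c - 6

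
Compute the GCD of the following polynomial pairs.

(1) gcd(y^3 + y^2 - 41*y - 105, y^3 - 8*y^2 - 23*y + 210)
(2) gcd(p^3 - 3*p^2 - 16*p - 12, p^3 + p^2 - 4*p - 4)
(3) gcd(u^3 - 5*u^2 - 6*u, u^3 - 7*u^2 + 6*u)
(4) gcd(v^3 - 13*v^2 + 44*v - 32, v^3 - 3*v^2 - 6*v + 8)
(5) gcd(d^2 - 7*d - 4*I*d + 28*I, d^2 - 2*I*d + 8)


(1) = y^2 - 2*y - 35
(2) = p^2 + 3*p + 2
(3) = u^2 - 6*u
(4) = gcd((v - 8)*(v - 4)*(v - 1), (v - 4)*(v - 1)*(v + 2)) = v^2 - 5*v + 4
(5) = gcd((d - 7)*(d - 4*I), (d - 4*I)*(d + 2*I)) = d - 4*I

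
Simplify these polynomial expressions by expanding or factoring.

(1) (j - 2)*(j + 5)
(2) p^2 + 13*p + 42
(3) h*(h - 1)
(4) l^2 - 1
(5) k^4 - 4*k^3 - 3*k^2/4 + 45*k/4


(1) = j^2 + 3*j - 10
(2) = (p + 6)*(p + 7)
(3) = h^2 - h
(4) = (l - 1)*(l + 1)
(5) = k*(k - 3)*(k - 5/2)*(k + 3/2)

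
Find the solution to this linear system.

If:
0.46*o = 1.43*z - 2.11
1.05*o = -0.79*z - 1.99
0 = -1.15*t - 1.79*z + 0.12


Then:
o = -2.42
t = -0.98
z = 0.70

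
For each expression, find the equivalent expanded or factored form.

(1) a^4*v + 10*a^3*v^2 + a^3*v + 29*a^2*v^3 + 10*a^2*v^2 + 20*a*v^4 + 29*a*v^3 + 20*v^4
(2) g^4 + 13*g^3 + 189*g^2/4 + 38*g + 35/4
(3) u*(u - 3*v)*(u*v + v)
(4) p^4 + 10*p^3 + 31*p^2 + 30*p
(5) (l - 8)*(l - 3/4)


(1) = (a + v)*(a + 4*v)*(a + 5*v)*(a*v + v)
(2) = (g + 1/2)^2*(g + 5)*(g + 7)
(3) = u^3*v - 3*u^2*v^2 + u^2*v - 3*u*v^2
(4) = p*(p + 2)*(p + 3)*(p + 5)
(5) = l^2 - 35*l/4 + 6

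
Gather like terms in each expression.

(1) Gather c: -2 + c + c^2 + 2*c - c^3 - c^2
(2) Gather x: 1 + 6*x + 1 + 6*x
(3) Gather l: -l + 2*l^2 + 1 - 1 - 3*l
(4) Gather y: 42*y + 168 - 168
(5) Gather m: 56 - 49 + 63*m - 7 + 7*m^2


(1) = -c^3 + 3*c - 2
(2) = 12*x + 2
(3) = 2*l^2 - 4*l
(4) = 42*y
(5) = 7*m^2 + 63*m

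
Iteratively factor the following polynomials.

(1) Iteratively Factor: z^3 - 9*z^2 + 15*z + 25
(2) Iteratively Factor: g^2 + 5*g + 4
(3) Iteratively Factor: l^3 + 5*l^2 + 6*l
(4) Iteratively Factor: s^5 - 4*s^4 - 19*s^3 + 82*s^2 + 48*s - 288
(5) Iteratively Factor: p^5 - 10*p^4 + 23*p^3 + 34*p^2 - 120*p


(1) = (z - 5)*(z^2 - 4*z - 5) = (z - 5)^2*(z + 1)
(2) = (g + 4)*(g + 1)
(3) = (l)*(l^2 + 5*l + 6) = l*(l + 3)*(l + 2)
(4) = (s + 4)*(s^4 - 8*s^3 + 13*s^2 + 30*s - 72) = (s - 4)*(s + 4)*(s^3 - 4*s^2 - 3*s + 18) = (s - 4)*(s + 2)*(s + 4)*(s^2 - 6*s + 9) = (s - 4)*(s - 3)*(s + 2)*(s + 4)*(s - 3)
(5) = (p - 3)*(p^4 - 7*p^3 + 2*p^2 + 40*p) = (p - 4)*(p - 3)*(p^3 - 3*p^2 - 10*p) = p*(p - 4)*(p - 3)*(p^2 - 3*p - 10) = p*(p - 5)*(p - 4)*(p - 3)*(p + 2)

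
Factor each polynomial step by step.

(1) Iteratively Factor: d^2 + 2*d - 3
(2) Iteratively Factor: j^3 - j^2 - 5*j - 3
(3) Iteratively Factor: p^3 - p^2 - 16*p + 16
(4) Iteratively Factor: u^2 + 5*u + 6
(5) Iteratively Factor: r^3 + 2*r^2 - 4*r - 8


(1) = (d + 3)*(d - 1)
(2) = (j + 1)*(j^2 - 2*j - 3) = (j + 1)^2*(j - 3)
(3) = (p + 4)*(p^2 - 5*p + 4) = (p - 1)*(p + 4)*(p - 4)
(4) = (u + 3)*(u + 2)
(5) = (r + 2)*(r^2 - 4) = (r + 2)^2*(r - 2)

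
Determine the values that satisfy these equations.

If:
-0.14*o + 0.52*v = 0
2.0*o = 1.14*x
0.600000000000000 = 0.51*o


Then:
o = 1.18
v = 0.32
x = 2.06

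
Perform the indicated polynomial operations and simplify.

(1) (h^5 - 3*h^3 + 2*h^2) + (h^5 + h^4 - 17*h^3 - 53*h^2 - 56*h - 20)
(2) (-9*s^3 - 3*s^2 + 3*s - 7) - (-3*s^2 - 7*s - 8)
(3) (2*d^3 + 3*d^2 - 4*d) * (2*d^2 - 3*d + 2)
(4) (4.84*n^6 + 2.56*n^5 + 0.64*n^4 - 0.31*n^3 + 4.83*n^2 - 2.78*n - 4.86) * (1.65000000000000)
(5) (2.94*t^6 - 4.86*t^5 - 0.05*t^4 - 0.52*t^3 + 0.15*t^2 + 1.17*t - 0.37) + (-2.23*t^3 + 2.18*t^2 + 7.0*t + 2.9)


(1) = 2*h^5 + h^4 - 20*h^3 - 51*h^2 - 56*h - 20
(2) = -9*s^3 + 10*s + 1
(3) = 4*d^5 - 13*d^3 + 18*d^2 - 8*d
(4) = 7.986*n^6 + 4.224*n^5 + 1.056*n^4 - 0.5115*n^3 + 7.9695*n^2 - 4.587*n - 8.019
(5) = 2.94*t^6 - 4.86*t^5 - 0.05*t^4 - 2.75*t^3 + 2.33*t^2 + 8.17*t + 2.53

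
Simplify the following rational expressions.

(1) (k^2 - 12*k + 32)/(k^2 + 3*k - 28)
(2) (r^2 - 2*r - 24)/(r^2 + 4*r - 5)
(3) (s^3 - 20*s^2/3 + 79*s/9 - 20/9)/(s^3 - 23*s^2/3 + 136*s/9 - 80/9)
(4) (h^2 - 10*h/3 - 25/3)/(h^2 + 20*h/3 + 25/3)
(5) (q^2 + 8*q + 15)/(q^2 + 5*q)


(1) = (k - 8)/(k + 7)
(2) = (r^2 - 2*r - 24)/(r^2 + 4*r - 5)
(3) = (3*s - 1)/(3*s - 4)
(4) = (h - 5)/(h + 5)
(5) = (q + 3)/q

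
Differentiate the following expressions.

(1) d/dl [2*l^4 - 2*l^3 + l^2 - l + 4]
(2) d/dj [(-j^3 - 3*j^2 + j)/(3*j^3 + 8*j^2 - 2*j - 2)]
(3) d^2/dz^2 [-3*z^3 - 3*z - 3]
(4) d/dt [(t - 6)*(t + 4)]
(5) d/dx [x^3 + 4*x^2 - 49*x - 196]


(1) = 8*l^3 - 6*l^2 + 2*l - 1
(2) = (j^4 - 2*j^3 + 4*j^2 + 12*j - 2)/(9*j^6 + 48*j^5 + 52*j^4 - 44*j^3 - 28*j^2 + 8*j + 4)
(3) = -18*z
(4) = 2*t - 2
(5) = 3*x^2 + 8*x - 49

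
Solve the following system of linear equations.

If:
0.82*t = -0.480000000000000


Then:
t = -0.59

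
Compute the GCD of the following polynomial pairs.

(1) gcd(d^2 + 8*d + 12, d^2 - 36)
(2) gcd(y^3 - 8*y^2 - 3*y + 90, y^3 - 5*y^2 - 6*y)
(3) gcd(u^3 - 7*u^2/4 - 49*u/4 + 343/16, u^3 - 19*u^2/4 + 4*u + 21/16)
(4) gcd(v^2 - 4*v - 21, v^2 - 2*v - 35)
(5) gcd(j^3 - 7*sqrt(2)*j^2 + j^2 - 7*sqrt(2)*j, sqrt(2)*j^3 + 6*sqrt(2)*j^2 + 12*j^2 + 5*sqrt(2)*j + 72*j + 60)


(1) = gcd((d + 2)*(d + 6), (d - 6)*(d + 6)) = d + 6
(2) = y - 6
(3) = u - 7/2
(4) = v - 7
(5) = j + 1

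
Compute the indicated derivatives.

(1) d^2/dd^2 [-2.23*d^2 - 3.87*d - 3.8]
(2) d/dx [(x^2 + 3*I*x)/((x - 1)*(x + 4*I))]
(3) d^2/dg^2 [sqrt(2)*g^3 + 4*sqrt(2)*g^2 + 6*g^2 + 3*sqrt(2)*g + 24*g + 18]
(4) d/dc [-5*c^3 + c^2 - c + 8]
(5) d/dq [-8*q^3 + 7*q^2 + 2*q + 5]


(1) = -4.46000000000000
(2) = (x^2*(-1 + I) - 8*I*x + 12)/(x^4 + x^3*(-2 + 8*I) + x^2*(-15 - 16*I) + x*(32 + 8*I) - 16)
(3) = 6*sqrt(2)*g + 8*sqrt(2) + 12
(4) = -15*c^2 + 2*c - 1
(5) = -24*q^2 + 14*q + 2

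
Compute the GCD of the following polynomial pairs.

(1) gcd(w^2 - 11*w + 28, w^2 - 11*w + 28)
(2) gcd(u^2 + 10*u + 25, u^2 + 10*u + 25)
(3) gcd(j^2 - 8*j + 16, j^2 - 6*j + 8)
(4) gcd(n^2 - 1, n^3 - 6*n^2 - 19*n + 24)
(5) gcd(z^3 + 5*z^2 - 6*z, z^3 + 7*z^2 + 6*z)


(1) = w^2 - 11*w + 28
(2) = gcd((u + 5)^2, (u + 5)^2) = u^2 + 10*u + 25
(3) = j - 4
(4) = n - 1
(5) = gcd(z*(z - 1)*(z + 6), z*(z + 1)*(z + 6)) = z^2 + 6*z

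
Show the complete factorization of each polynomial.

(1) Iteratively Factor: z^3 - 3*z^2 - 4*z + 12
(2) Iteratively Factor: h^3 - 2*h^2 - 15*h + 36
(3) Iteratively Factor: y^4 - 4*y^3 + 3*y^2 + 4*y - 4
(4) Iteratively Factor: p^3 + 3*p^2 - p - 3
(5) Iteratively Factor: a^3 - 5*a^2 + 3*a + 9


(1) = (z - 3)*(z^2 - 4) = (z - 3)*(z - 2)*(z + 2)
(2) = (h - 3)*(h^2 + h - 12) = (h - 3)^2*(h + 4)
(3) = (y - 2)*(y^3 - 2*y^2 - y + 2) = (y - 2)^2*(y^2 - 1) = (y - 2)^2*(y - 1)*(y + 1)
(4) = (p + 1)*(p^2 + 2*p - 3) = (p + 1)*(p + 3)*(p - 1)
(5) = (a + 1)*(a^2 - 6*a + 9) = (a - 3)*(a + 1)*(a - 3)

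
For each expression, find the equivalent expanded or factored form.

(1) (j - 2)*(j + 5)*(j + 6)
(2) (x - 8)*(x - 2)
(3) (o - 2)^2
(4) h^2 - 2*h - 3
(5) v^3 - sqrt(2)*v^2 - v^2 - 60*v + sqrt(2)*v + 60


(1) = j^3 + 9*j^2 + 8*j - 60
(2) = x^2 - 10*x + 16
(3) = o^2 - 4*o + 4
(4) = (h - 3)*(h + 1)
(5) = (v - 1)*(v - 6*sqrt(2))*(v + 5*sqrt(2))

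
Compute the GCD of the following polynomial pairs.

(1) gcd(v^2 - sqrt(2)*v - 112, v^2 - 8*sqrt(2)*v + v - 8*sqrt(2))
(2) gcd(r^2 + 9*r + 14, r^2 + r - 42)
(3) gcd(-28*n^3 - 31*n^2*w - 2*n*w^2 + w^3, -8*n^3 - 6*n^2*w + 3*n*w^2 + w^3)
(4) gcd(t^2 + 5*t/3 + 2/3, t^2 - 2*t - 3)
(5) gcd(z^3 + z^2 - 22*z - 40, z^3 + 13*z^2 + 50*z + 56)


(1) = v - 8*sqrt(2)
(2) = r + 7
(3) = gcd((-7*n + w)*(n + w)*(4*n + w), (-2*n + w)*(n + w)*(4*n + w)) = 4*n^2 + 5*n*w + w^2
(4) = t + 1
(5) = z^2 + 6*z + 8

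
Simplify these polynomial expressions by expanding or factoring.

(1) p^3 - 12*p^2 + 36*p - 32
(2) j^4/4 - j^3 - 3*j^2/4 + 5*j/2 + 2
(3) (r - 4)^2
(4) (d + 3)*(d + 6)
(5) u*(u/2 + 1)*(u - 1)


(1) = (p - 8)*(p - 2)^2
(2) = (j/2 + 1/2)^2*(j - 4)*(j - 2)
(3) = r^2 - 8*r + 16
(4) = d^2 + 9*d + 18
(5) = u^3/2 + u^2/2 - u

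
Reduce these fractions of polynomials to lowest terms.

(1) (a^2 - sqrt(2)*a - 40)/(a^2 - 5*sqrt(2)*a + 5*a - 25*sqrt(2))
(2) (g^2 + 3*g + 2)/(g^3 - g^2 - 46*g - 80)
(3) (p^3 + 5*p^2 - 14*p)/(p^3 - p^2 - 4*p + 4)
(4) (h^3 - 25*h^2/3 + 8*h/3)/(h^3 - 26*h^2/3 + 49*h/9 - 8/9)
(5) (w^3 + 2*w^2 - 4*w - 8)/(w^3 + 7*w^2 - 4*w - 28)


(1) = (a + 4*sqrt(2))/(a + 5)
(2) = (g + 1)/(g^2 - 3*g - 40)
(3) = (p^2 + 7*p)/(p^2 + p - 2)
(4) = 3*h/(3*h - 1)
(5) = (w + 2)/(w + 7)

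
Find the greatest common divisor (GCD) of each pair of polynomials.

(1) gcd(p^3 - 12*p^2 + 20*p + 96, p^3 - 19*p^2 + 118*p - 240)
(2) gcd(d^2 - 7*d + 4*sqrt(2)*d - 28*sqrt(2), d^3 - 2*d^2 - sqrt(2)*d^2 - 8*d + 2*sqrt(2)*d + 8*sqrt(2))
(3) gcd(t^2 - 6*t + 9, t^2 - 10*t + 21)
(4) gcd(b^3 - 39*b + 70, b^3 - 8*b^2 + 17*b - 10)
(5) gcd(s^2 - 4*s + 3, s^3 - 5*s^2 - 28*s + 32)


(1) = p^2 - 14*p + 48
(2) = gcd((d - 7)*(d + 4*sqrt(2)), (d - 4)*(d + 2)*(d - sqrt(2))) = 1
(3) = t - 3
(4) = b^2 - 7*b + 10
(5) = gcd((s - 3)*(s - 1), (s - 8)*(s - 1)*(s + 4)) = s - 1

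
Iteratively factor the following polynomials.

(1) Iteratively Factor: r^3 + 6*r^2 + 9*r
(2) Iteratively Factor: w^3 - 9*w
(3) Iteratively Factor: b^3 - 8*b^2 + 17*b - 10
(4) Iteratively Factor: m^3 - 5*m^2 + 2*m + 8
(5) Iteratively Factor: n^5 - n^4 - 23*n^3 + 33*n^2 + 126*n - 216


(1) = (r + 3)*(r^2 + 3*r) = (r + 3)^2*(r)
(2) = (w - 3)*(w^2 + 3*w) = (w - 3)*(w + 3)*(w)
(3) = (b - 2)*(b^2 - 6*b + 5) = (b - 5)*(b - 2)*(b - 1)
(4) = (m + 1)*(m^2 - 6*m + 8) = (m - 2)*(m + 1)*(m - 4)
(5) = (n - 3)*(n^4 + 2*n^3 - 17*n^2 - 18*n + 72) = (n - 3)*(n + 4)*(n^3 - 2*n^2 - 9*n + 18) = (n - 3)^2*(n + 4)*(n^2 + n - 6) = (n - 3)^2*(n - 2)*(n + 4)*(n + 3)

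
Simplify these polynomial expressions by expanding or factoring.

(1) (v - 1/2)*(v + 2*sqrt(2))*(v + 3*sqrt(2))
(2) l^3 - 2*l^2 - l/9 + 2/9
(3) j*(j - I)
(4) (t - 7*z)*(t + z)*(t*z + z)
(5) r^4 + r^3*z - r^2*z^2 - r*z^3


(1) = v^3 - v^2/2 + 5*sqrt(2)*v^2 - 5*sqrt(2)*v/2 + 12*v - 6
(2) = (l - 2)*(l - 1/3)*(l + 1/3)
(3) = j^2 - I*j
(4) = t^3*z - 6*t^2*z^2 + t^2*z - 7*t*z^3 - 6*t*z^2 - 7*z^3
(5) = r*(r - z)*(r + z)^2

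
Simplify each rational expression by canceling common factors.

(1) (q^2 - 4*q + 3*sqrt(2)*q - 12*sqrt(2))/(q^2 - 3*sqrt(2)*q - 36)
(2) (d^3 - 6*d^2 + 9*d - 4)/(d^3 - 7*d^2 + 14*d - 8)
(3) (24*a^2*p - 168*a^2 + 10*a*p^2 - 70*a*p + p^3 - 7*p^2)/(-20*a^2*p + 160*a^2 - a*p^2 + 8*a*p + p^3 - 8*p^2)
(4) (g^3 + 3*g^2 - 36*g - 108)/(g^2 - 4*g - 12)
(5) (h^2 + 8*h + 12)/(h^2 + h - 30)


(1) = (q - 4)/(q - 6*sqrt(2))
(2) = (d - 1)/(d - 2)
(3) = (6*a*p - 42*a + p^2 - 7*p)/(-5*a*p + 40*a + p^2 - 8*p)
(4) = (g^2 + 9*g + 18)/(g + 2)
(5) = (h + 2)/(h - 5)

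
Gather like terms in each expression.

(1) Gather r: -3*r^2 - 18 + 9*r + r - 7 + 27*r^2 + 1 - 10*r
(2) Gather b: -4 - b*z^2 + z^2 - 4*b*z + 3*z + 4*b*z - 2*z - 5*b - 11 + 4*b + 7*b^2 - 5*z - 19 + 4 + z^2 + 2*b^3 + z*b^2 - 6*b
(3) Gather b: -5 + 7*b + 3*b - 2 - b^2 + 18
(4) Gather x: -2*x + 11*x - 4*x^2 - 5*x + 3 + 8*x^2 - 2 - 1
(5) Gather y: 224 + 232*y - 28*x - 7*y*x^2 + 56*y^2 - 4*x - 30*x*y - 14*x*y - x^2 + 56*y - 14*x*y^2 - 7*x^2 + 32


(1) = 24*r^2 - 24
(2) = 2*b^3 + b^2*(z + 7) + b*(-z^2 - 7) + 2*z^2 - 4*z - 30
(3) = -b^2 + 10*b + 11
(4) = 4*x^2 + 4*x
(5) = -8*x^2 - 32*x + y^2*(56 - 14*x) + y*(-7*x^2 - 44*x + 288) + 256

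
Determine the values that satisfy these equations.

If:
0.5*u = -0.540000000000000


Then:
u = -1.08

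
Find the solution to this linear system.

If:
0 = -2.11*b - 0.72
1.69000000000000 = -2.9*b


Then:
No Solution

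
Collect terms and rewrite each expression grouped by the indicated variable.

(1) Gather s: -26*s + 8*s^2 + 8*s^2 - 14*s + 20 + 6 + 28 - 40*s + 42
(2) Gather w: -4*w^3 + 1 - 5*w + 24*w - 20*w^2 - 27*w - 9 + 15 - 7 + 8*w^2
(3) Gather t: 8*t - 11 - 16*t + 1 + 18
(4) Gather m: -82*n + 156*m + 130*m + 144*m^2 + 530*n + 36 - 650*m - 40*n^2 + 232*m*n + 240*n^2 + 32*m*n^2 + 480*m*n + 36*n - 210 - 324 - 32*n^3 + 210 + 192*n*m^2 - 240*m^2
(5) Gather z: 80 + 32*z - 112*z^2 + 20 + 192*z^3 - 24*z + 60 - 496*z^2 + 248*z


(1) = 16*s^2 - 80*s + 96
(2) = -4*w^3 - 12*w^2 - 8*w
(3) = 8 - 8*t
(4) = m^2*(192*n - 96) + m*(32*n^2 + 712*n - 364) - 32*n^3 + 200*n^2 + 484*n - 288
(5) = 192*z^3 - 608*z^2 + 256*z + 160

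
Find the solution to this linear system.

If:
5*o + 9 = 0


Then:
o = -9/5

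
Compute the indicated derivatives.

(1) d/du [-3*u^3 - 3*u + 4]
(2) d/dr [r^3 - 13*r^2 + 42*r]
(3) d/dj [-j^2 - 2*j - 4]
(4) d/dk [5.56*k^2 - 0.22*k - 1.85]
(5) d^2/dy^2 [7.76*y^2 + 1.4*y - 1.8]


(1) = -9*u^2 - 3
(2) = 3*r^2 - 26*r + 42
(3) = -2*j - 2
(4) = 11.12*k - 0.22
(5) = 15.5200000000000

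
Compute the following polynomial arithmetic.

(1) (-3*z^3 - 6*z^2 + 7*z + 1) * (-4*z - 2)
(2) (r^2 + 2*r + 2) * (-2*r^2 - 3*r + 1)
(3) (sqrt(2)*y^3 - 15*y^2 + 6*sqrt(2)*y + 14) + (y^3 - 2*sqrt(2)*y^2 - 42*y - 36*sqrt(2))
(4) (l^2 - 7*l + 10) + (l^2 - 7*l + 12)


(1) = 12*z^4 + 30*z^3 - 16*z^2 - 18*z - 2
(2) = -2*r^4 - 7*r^3 - 9*r^2 - 4*r + 2
(3) = y^3 + sqrt(2)*y^3 - 15*y^2 - 2*sqrt(2)*y^2 - 42*y + 6*sqrt(2)*y - 36*sqrt(2) + 14
(4) = 2*l^2 - 14*l + 22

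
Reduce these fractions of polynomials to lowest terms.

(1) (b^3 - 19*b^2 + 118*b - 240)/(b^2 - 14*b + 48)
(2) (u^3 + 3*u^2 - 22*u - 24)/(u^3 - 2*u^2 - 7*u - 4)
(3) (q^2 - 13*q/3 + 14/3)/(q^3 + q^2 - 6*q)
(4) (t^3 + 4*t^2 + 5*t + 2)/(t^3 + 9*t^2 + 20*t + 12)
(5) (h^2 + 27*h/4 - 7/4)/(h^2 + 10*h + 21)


(1) = b - 5
(2) = (u + 6)/(u + 1)
(3) = (3*q - 7)/(3*q^2 + 9*q)
(4) = (t + 1)/(t + 6)
(5) = (4*h - 1)/(4*h + 12)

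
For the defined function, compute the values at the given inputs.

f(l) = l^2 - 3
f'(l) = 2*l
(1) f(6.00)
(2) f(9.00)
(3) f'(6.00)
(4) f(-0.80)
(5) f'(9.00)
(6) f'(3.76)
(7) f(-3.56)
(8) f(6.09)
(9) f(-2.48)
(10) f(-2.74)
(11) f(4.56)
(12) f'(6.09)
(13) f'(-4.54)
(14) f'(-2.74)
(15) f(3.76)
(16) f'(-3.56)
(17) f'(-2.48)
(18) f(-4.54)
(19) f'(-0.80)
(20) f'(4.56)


(1) = 33.00
(2) = 78.00
(3) = 12.00
(4) = -2.36
(5) = 18.00
(6) = 7.52
(7) = 9.67
(8) = 34.09
(9) = 3.15
(10) = 4.51
(11) = 17.79
(12) = 12.18
(13) = -9.08
(14) = -5.48
(15) = 11.14
(16) = -7.12
(17) = -4.96
(18) = 17.61
(19) = -1.60
(20) = 9.12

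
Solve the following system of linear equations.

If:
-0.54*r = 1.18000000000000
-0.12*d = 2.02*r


Then:
d = 36.78
r = -2.19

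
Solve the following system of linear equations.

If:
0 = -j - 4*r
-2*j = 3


Then:
j = -3/2
r = 3/8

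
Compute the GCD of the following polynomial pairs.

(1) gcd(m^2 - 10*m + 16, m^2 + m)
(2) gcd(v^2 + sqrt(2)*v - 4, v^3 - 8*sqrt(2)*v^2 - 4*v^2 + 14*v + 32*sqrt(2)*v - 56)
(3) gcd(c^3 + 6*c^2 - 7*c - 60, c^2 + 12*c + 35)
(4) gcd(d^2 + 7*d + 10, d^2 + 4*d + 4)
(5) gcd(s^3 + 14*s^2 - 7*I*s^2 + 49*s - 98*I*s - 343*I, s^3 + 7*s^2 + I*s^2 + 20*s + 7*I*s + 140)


(1) = gcd((m - 8)*(m - 2), m*(m + 1)) = 1
(2) = v - sqrt(2)
(3) = gcd((c - 3)*(c + 4)*(c + 5), (c + 5)*(c + 7)) = c + 5
(4) = gcd((d + 2)*(d + 5), (d + 2)^2) = d + 2
(5) = s + 7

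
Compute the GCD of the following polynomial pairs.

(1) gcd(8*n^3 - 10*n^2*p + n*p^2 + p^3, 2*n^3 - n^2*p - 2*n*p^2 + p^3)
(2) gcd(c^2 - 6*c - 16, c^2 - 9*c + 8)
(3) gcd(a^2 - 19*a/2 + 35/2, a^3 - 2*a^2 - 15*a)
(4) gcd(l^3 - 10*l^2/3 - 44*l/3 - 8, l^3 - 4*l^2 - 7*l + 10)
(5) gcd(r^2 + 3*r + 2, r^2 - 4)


(1) = 2*n^2 - 3*n*p + p^2
(2) = c - 8
(3) = gcd((a - 7)*(a - 5/2), a*(a - 5)*(a + 3)) = 1
(4) = l + 2
(5) = r + 2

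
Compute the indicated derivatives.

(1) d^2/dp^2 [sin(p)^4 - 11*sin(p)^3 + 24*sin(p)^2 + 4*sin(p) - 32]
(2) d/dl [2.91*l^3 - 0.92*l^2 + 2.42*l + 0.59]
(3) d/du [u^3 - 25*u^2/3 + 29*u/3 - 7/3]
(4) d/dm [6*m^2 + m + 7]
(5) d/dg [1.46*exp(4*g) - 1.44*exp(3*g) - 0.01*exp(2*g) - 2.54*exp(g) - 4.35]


(1) = -16*sin(p)^4 + 99*sin(p)^3 - 84*sin(p)^2 - 70*sin(p) + 48
(2) = 8.73*l^2 - 1.84*l + 2.42
(3) = 3*u^2 - 50*u/3 + 29/3
(4) = 12*m + 1
(5) = (5.84*exp(3*g) - 4.32*exp(2*g) - 0.02*exp(g) - 2.54)*exp(g)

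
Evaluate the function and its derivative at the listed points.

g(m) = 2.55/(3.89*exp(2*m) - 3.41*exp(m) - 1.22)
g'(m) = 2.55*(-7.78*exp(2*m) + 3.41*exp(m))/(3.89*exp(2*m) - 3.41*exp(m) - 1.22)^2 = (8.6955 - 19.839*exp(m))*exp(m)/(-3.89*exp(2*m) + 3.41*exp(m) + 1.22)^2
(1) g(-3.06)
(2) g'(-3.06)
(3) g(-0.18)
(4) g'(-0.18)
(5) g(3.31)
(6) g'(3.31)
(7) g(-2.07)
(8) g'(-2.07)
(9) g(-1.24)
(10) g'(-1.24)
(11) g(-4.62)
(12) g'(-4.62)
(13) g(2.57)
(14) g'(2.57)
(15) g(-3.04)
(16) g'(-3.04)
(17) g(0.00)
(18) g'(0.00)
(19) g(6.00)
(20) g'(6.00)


(1) = -1.86
(2) = 0.19
(3) = -1.88
(4) = -3.59
(5) = 0.00
(6) = -0.00
(7) = -1.61
(8) = 0.31
(9) = -1.36
(10) = 0.24
(11) = -2.03
(12) = 0.05
(13) = 0.00
(14) = -0.01
(15) = -1.86
(16) = 0.20
(17) = -3.45
(18) = -20.35
(19) = 0.00
(20) = -0.00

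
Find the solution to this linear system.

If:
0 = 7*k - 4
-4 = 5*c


Then:
c = -4/5
k = 4/7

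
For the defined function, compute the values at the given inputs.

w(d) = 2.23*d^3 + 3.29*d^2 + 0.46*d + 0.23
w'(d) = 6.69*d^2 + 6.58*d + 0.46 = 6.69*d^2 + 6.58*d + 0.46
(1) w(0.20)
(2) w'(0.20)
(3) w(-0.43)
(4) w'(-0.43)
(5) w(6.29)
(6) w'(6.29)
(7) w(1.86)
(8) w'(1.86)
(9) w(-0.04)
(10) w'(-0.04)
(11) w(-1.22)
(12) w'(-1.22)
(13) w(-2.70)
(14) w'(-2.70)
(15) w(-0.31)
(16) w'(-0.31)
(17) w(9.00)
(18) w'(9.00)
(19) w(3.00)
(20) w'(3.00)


(1) = 0.47
(2) = 2.04
(3) = 0.46
(4) = -1.13
(5) = 688.24
(6) = 306.53
(7) = 26.82
(8) = 35.84
(9) = 0.22
(10) = 0.21
(11) = 0.52
(12) = 2.39
(13) = -20.92
(14) = 31.46
(15) = 0.34
(16) = -0.94
(17) = 1896.53
(18) = 601.57
(19) = 91.43
(20) = 80.41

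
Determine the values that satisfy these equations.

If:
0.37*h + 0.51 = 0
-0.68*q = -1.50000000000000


Then:
h = -1.38
q = 2.21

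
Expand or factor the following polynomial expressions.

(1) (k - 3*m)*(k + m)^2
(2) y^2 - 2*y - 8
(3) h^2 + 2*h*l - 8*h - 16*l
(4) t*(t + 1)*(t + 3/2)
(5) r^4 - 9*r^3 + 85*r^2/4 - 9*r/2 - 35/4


(1) = k^3 - k^2*m - 5*k*m^2 - 3*m^3
(2) = (y - 4)*(y + 2)
(3) = (h - 8)*(h + 2*l)
(4) = t^3 + 5*t^2/2 + 3*t/2
(5) = (r - 5)*(r - 7/2)*(r - 1)*(r + 1/2)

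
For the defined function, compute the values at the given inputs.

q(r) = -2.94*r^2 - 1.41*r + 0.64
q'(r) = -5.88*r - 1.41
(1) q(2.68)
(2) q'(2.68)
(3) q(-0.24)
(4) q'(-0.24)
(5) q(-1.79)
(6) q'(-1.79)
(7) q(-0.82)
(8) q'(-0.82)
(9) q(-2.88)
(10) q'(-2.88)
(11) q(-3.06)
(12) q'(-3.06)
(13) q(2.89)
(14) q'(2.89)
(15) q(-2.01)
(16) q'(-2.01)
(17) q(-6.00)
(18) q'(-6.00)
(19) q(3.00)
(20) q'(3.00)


(1) = -24.26
(2) = -17.17
(3) = 0.81
(4) = 0.00
(5) = -6.26
(6) = 9.12
(7) = -0.18
(8) = 3.41
(9) = -19.68
(10) = 15.52
(11) = -22.57
(12) = 16.58
(13) = -27.99
(14) = -18.40
(15) = -8.40
(16) = 10.41
(17) = -96.74
(18) = 33.87
(19) = -30.05
(20) = -19.05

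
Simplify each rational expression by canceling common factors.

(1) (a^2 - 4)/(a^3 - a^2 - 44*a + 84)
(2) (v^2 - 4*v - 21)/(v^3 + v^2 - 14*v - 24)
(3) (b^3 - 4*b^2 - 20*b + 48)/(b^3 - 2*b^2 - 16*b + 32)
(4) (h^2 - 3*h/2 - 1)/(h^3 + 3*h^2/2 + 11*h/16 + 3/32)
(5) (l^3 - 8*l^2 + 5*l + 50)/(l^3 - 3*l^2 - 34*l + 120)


(1) = (a + 2)/(a^2 + a - 42)
(2) = (v - 7)/(v^2 - 2*v - 8)
(3) = (b - 6)/(b - 4)
(4) = (16*h - 32)/(16*h^2 + 16*h + 3)
(5) = (l^2 - 3*l - 10)/(l^2 + 2*l - 24)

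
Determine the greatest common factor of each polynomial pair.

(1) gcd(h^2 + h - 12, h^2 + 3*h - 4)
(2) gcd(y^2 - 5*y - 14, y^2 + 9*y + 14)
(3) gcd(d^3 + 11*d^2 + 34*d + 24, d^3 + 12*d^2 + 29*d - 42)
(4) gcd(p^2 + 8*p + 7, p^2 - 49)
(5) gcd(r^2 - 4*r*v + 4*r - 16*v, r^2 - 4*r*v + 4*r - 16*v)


(1) = h + 4
(2) = y + 2
(3) = d + 6
(4) = p + 7
(5) = gcd((r + 4)*(r - 4*v), (r + 4)*(r - 4*v)) = r^2 - 4*r*v + 4*r - 16*v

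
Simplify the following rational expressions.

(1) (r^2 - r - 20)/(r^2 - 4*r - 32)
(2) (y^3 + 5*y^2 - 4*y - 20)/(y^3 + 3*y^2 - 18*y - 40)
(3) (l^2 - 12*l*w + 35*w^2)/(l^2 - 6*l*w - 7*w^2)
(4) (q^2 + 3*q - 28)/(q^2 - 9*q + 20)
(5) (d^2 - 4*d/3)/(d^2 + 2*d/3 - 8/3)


(1) = (r - 5)/(r - 8)
(2) = (y - 2)/(y - 4)
(3) = (l - 5*w)/(l + w)
(4) = (q + 7)/(q - 5)
(5) = d/(d + 2)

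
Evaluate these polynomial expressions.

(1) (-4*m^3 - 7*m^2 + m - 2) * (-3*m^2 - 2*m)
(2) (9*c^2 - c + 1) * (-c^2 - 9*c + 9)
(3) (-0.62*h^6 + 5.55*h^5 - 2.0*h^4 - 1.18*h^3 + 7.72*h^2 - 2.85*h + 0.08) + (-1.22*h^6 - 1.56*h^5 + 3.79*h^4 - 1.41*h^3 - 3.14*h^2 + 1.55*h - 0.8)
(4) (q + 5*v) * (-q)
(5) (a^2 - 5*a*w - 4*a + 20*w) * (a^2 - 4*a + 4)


(1) = 12*m^5 + 29*m^4 + 11*m^3 + 4*m^2 + 4*m
(2) = -9*c^4 - 80*c^3 + 89*c^2 - 18*c + 9
(3) = -1.84*h^6 + 3.99*h^5 + 1.79*h^4 - 2.59*h^3 + 4.58*h^2 - 1.3*h - 0.72
(4) = -q^2 - 5*q*v
(5) = a^4 - 5*a^3*w - 8*a^3 + 40*a^2*w + 20*a^2 - 100*a*w - 16*a + 80*w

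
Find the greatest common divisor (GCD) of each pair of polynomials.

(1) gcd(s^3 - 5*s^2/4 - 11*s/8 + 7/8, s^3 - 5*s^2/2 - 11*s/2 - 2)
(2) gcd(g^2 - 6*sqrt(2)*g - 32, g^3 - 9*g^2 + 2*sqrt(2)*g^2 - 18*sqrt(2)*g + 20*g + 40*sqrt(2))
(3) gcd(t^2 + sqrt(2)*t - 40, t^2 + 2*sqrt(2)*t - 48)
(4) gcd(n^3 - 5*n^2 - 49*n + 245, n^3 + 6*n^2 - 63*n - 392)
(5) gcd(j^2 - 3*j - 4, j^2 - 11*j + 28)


(1) = s + 1
(2) = g + 2*sqrt(2)
(3) = t - 4*sqrt(2)
(4) = gcd((n - 7)*(n - 5)*(n + 7), (n - 8)*(n + 7)^2) = n + 7
(5) = gcd((j - 4)*(j + 1), (j - 7)*(j - 4)) = j - 4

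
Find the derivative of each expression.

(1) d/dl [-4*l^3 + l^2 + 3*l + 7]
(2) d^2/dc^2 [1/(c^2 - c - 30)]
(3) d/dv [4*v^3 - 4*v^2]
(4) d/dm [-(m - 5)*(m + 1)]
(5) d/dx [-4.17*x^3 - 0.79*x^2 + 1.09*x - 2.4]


(1) = -12*l^2 + 2*l + 3
(2) = 2*(c^2 - c - (2*c - 1)^2 - 30)/(-c^2 + c + 30)^3
(3) = 4*v*(3*v - 2)
(4) = 4 - 2*m
(5) = -12.51*x^2 - 1.58*x + 1.09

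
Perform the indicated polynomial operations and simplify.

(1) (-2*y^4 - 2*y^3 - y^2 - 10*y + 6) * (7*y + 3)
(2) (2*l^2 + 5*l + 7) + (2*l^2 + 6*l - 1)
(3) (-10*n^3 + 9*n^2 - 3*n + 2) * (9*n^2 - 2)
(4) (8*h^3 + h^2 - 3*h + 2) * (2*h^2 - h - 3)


(1) = -14*y^5 - 20*y^4 - 13*y^3 - 73*y^2 + 12*y + 18
(2) = 4*l^2 + 11*l + 6
(3) = -90*n^5 + 81*n^4 - 7*n^3 + 6*n - 4
(4) = 16*h^5 - 6*h^4 - 31*h^3 + 4*h^2 + 7*h - 6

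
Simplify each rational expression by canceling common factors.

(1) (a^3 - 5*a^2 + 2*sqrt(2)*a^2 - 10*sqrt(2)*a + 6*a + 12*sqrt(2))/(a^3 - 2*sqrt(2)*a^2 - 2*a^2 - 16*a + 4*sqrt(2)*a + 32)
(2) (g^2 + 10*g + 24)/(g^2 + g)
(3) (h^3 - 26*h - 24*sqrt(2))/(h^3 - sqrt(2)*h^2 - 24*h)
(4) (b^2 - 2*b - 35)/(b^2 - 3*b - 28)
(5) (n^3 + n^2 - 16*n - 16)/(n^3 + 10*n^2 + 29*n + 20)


(1) = (a - 3)/(a - 4*sqrt(2))
(2) = (g^2 + 10*g + 24)/(g^2 + g)
(3) = (h + sqrt(2))/h
(4) = (b + 5)/(b + 4)
(5) = (n - 4)/(n + 5)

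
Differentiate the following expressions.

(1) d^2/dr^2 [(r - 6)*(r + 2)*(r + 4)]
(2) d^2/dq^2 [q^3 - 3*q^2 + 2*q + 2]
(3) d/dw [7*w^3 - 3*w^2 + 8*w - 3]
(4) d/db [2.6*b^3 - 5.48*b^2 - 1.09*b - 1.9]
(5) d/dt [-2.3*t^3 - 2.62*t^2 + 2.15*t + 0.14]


(1) = 6*r
(2) = 6*q - 6
(3) = 21*w^2 - 6*w + 8
(4) = 7.8*b^2 - 10.96*b - 1.09
(5) = -6.9*t^2 - 5.24*t + 2.15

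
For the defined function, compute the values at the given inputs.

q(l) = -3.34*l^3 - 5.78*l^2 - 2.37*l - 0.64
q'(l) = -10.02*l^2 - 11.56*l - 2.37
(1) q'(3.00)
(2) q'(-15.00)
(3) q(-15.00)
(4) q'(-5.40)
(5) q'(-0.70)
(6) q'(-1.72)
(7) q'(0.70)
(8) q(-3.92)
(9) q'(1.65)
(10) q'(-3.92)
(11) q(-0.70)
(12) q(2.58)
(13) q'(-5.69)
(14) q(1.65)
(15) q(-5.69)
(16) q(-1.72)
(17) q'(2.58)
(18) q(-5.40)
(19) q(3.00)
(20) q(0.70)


(1) = -127.23
(2) = -2083.47
(3) = 10006.91
(4) = -232.13
(5) = 0.81
(6) = -12.13
(7) = -15.37
(8) = 121.02
(9) = -48.72
(10) = -111.03
(11) = -0.67
(12) = -102.59
(13) = -261.00
(14) = -35.29
(15) = 441.01
(16) = 3.33
(17) = -98.89
(18) = 369.54
(19) = -149.95
(20) = -6.28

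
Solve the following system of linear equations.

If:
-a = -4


Then:
a = 4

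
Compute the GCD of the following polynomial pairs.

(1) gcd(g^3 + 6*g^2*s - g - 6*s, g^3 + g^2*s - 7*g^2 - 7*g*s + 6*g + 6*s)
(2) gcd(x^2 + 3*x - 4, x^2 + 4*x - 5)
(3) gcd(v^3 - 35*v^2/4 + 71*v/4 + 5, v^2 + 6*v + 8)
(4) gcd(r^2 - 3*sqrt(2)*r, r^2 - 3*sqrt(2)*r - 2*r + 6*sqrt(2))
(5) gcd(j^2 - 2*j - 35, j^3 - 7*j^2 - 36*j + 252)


(1) = g - 1
(2) = gcd((x - 1)*(x + 4), (x - 1)*(x + 5)) = x - 1
(3) = 1
(4) = gcd(r*(r - 3*sqrt(2)), (r - 2)*(r - 3*sqrt(2))) = r - 3*sqrt(2)
(5) = gcd((j - 7)*(j + 5), (j - 7)*(j - 6)*(j + 6)) = j - 7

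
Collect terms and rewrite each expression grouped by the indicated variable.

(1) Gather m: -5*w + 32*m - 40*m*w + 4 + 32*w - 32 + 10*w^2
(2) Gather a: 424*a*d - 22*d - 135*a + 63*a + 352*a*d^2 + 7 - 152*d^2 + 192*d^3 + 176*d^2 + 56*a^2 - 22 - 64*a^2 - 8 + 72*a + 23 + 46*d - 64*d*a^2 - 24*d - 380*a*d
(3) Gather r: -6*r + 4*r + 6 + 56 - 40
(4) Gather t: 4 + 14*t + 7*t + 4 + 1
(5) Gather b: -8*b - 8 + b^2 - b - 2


(1) = m*(32 - 40*w) + 10*w^2 + 27*w - 28
(2) = a^2*(-64*d - 8) + a*(352*d^2 + 44*d) + 192*d^3 + 24*d^2
(3) = 22 - 2*r
(4) = 21*t + 9
(5) = b^2 - 9*b - 10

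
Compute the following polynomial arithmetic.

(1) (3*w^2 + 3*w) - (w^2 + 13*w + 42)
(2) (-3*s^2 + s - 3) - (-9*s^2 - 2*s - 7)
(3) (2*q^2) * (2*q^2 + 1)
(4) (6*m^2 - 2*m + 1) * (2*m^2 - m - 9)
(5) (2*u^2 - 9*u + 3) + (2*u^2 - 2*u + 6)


(1) = 2*w^2 - 10*w - 42
(2) = 6*s^2 + 3*s + 4
(3) = 4*q^4 + 2*q^2
(4) = 12*m^4 - 10*m^3 - 50*m^2 + 17*m - 9
(5) = 4*u^2 - 11*u + 9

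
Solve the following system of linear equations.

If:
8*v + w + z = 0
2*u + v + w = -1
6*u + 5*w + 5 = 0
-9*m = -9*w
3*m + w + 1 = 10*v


Then:
m = -17/8
u = 15/16
v = -3/4
w = -17/8
z = 65/8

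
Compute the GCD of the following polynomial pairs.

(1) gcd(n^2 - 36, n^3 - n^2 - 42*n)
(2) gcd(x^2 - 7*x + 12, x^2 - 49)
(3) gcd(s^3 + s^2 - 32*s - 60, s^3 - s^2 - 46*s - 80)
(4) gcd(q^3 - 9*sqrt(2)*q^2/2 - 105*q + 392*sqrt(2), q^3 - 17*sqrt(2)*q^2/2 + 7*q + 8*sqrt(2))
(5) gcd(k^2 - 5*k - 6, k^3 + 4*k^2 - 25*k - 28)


(1) = n + 6
(2) = gcd((x - 4)*(x - 3), (x - 7)*(x + 7)) = 1
(3) = s^2 + 7*s + 10
(4) = q - 8*sqrt(2)
(5) = gcd((k - 6)*(k + 1), (k - 4)*(k + 1)*(k + 7)) = k + 1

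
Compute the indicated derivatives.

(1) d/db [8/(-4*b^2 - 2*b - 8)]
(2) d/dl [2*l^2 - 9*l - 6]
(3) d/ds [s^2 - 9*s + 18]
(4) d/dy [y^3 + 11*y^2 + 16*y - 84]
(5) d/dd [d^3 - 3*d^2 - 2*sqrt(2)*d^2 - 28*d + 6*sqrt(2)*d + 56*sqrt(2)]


(1) = 4*(4*b + 1)/(2*b^2 + b + 4)^2
(2) = 4*l - 9
(3) = 2*s - 9
(4) = 3*y^2 + 22*y + 16
(5) = 3*d^2 - 6*d - 4*sqrt(2)*d - 28 + 6*sqrt(2)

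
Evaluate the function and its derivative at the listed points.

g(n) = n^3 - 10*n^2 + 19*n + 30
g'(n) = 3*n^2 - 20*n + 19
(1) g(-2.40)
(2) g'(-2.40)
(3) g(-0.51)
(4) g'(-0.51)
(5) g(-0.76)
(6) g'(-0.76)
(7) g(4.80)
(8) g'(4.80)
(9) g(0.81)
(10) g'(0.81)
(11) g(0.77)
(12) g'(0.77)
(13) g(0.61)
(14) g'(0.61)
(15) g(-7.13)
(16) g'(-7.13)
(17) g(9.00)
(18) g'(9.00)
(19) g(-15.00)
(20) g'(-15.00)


(1) = -87.02
(2) = 84.28
(3) = 17.58
(4) = 29.98
(5) = 9.35
(6) = 35.93
(7) = 1.39
(8) = -7.88
(9) = 39.36
(10) = 4.77
(11) = 39.16
(12) = 5.38
(13) = 38.10
(14) = 7.92
(15) = -976.31
(16) = 314.11
(17) = 120.00
(18) = 82.00
(19) = -5880.00
(20) = 994.00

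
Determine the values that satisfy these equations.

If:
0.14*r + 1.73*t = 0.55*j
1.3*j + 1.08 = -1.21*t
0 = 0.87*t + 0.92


Then:
j = 0.15
r = 13.67
t = -1.06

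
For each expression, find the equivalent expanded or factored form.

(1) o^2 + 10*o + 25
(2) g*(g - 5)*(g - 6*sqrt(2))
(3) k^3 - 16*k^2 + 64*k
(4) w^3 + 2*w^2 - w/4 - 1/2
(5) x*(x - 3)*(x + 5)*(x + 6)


(1) = (o + 5)^2
(2) = g^3 - 6*sqrt(2)*g^2 - 5*g^2 + 30*sqrt(2)*g
(3) = k*(k - 8)^2
(4) = (w - 1/2)*(w + 1/2)*(w + 2)
(5) = x^4 + 8*x^3 - 3*x^2 - 90*x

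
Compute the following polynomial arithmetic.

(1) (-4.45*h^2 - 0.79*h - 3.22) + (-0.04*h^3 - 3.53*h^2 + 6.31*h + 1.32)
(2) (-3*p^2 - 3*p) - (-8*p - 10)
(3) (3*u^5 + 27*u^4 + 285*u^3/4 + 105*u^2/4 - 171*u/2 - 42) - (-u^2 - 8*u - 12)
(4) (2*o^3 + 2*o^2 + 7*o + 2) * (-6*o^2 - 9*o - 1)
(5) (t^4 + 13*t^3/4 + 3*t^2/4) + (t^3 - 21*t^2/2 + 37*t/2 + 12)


(1) = -0.04*h^3 - 7.98*h^2 + 5.52*h - 1.9
(2) = -3*p^2 + 5*p + 10
(3) = 3*u^5 + 27*u^4 + 285*u^3/4 + 109*u^2/4 - 155*u/2 - 30
(4) = -12*o^5 - 30*o^4 - 62*o^3 - 77*o^2 - 25*o - 2
(5) = t^4 + 17*t^3/4 - 39*t^2/4 + 37*t/2 + 12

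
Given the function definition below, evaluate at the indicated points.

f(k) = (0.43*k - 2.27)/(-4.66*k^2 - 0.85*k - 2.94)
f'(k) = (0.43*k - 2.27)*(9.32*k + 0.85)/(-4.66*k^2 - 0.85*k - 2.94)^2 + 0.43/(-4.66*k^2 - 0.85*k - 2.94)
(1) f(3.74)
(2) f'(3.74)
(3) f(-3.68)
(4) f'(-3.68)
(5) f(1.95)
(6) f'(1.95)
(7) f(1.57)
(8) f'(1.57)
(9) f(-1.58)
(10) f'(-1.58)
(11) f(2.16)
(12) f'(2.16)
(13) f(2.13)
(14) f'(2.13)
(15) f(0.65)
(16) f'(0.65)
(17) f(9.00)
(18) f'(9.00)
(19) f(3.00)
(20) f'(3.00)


(1) = 0.01
(2) = -0.01
(3) = 0.06
(4) = 0.03
(5) = 0.06
(6) = -0.07
(7) = 0.10
(8) = -0.13
(9) = 0.22
(10) = 0.20
(11) = 0.05
(12) = -0.06
(13) = 0.05
(14) = -0.06
(15) = 0.36
(16) = -0.54
(17) = -0.00
(18) = -0.00
(19) = 0.02
(20) = -0.02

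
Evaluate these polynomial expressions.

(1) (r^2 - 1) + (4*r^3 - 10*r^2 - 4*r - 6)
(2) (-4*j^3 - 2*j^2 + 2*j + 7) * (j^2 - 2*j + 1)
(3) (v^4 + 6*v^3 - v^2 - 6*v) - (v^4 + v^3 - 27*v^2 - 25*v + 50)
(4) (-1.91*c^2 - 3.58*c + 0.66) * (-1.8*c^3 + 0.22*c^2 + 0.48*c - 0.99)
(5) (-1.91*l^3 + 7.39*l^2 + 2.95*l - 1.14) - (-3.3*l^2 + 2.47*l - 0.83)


(1) = 4*r^3 - 9*r^2 - 4*r - 7
(2) = -4*j^5 + 6*j^4 + 2*j^3 + j^2 - 12*j + 7
(3) = 5*v^3 + 26*v^2 + 19*v - 50
(4) = 3.438*c^5 + 6.0238*c^4 - 2.8924*c^3 + 0.3177*c^2 + 3.861*c - 0.6534
(5) = -1.91*l^3 + 10.69*l^2 + 0.48*l - 0.31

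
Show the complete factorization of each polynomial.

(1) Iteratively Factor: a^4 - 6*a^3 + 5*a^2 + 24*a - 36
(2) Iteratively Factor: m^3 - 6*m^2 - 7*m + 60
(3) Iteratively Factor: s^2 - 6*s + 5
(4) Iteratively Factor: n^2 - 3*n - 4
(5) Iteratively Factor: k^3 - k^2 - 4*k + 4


(1) = (a - 3)*(a^3 - 3*a^2 - 4*a + 12) = (a - 3)*(a - 2)*(a^2 - a - 6) = (a - 3)*(a - 2)*(a + 2)*(a - 3)
(2) = (m + 3)*(m^2 - 9*m + 20) = (m - 5)*(m + 3)*(m - 4)
(3) = (s - 1)*(s - 5)
(4) = (n + 1)*(n - 4)
(5) = (k - 1)*(k^2 - 4) = (k - 1)*(k + 2)*(k - 2)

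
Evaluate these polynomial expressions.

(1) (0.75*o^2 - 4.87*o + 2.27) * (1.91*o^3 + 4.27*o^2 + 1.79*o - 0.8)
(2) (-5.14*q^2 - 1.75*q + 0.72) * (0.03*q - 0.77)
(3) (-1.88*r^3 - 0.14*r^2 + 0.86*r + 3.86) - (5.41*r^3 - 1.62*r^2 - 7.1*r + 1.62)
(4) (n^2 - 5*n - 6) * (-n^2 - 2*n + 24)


(1) = 1.4325*o^5 - 6.0992*o^4 - 15.1167*o^3 + 0.3756*o^2 + 7.9593*o - 1.816
(2) = -0.1542*q^3 + 3.9053*q^2 + 1.3691*q - 0.5544
(3) = -7.29*r^3 + 1.48*r^2 + 7.96*r + 2.24
(4) = -n^4 + 3*n^3 + 40*n^2 - 108*n - 144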